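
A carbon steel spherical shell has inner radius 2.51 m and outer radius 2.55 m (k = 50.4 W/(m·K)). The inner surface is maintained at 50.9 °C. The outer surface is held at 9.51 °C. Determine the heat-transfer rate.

Q = 4190 kW

Q = 4πk·ΔT/(1/r₁ − 1/r₂) = 4π × 50.4 × 41.39 / (1/2.51 − 1/2.55) = 4.19×10^6 W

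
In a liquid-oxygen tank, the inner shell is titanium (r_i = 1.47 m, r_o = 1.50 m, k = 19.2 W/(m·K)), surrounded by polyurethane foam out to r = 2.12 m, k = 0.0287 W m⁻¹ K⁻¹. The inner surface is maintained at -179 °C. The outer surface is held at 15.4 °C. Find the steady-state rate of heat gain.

Resistance network (inner→outer):
  R_titanium = (1/1.47 − 1/1.50)/(4πk) = 0.01361/(4π·19.2) = 5.639×10^-5 K/W
  R_polyurethane foam = (1/1.50 − 1/2.12)/(4πk) = 0.1950/(4π·0.0287) = 0.5406 K/W
ΣR = 5.639×10^-5 + 0.5406 = 0.5407 K/W
Q = ΔT/ΣR = (-179 °C − 15.4 °C)/0.5407 = -360 W
(Negative Q ⇒ heat flows inward; heat gain = 360 W.)

Q = 360 W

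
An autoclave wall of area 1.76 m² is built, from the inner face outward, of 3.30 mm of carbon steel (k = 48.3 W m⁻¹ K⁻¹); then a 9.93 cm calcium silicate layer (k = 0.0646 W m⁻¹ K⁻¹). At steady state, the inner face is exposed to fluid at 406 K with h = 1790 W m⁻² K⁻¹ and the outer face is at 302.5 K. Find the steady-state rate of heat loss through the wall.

Series thermal resistances, inner to outer:
  R_conv,in = 1/(hA) = 1/(1790·1.76) = 3.174×10^-4 K/W
  R_carbon steel = L/(kA) = 0.00330/(48.3·1.76) = 3.882×10^-5 K/W
  R_calcium silicate = L/(kA) = 0.0993/(0.0646·1.76) = 0.8734 K/W
ΣR = 3.174×10^-4 + 3.882×10^-5 + 0.8734 = 0.8738 K/W
Q = ΔT/ΣR = (406 K − 302.5 K)/0.8738 = 118 W

Q = 118 W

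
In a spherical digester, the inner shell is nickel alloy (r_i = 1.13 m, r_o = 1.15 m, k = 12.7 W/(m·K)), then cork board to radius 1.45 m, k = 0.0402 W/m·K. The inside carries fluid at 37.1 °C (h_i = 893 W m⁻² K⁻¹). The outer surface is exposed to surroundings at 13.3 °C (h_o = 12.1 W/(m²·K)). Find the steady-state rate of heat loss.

Series thermal resistances, inner to outer:
  R_conv,in = 1/(4πr²h) = 1/(4π·1.13²·893) = 6.979×10^-5 K/W
  R_nickel alloy = (1/1.13 − 1/1.15)/(4πk) = 0.01539/(4π·12.7) = 9.644×10^-5 K/W
  R_cork board = (1/1.15 − 1/1.45)/(4πk) = 0.1799/(4π·0.0402) = 0.3561 K/W
  R_conv,out = 1/(4πr²h) = 1/(4π·1.45²·12.1) = 0.003128 K/W
ΣR = 6.979×10^-5 + 9.644×10^-5 + 0.3561 + 0.003128 = 0.3594 K/W
Q = ΔT/ΣR = (37.1 °C − 13.3 °C)/0.3594 = 66.2 W

Q = 66.2 W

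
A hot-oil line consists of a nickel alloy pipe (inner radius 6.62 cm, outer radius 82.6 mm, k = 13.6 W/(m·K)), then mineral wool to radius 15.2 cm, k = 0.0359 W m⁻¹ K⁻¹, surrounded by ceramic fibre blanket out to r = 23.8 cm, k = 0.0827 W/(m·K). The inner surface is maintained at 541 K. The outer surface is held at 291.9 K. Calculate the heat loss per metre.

Q' = 69.8 W/m

Resistance network (inner→outer):
  R'_nickel alloy = ln(0.0826/0.0662)/(2πk) = 0.2213/(2π·13.6) = 0.002590 m·K/W
  R'_mineral wool = ln(0.152/0.0826)/(2πk) = 0.6099/(2π·0.0359) = 2.704 m·K/W
  R'_ceramic fibre blanket = ln(0.238/0.152)/(2πk) = 0.4484/(2π·0.0827) = 0.8629 m·K/W
ΣR = 0.002590 + 2.704 + 0.8629 = 3.569 m·K/W
Q' = ΔT/ΣR = (541 K − 291.9 K)/3.569 = 69.8 W/m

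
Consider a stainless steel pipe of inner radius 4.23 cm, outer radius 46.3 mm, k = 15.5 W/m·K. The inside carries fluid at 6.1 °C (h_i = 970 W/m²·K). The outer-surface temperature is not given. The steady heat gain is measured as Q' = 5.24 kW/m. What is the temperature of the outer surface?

T_out = 31.3 °C

Sum the resistances:
  R'_conv,in = 1/(2πr h) = 1/(2π·0.0423·970) = 0.003879 m·K/W
  R'_stainless steel = ln(0.0463/0.0423)/(2πk) = 0.09035/(2π·15.5) = 9.278×10^-4 m·K/W
ΣR = 0.004807 m·K/W
ΔT = Q'·ΣR = 5240 × 0.004807 = 25.19 K
Heat flows inward, so T_out = T_in + ΔT = 6.1 + 25.19 = 31.3 °C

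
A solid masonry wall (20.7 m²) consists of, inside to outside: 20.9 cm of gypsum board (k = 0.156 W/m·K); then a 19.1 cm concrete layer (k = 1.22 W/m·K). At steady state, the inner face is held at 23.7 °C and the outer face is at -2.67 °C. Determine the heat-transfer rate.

Q = 365 W

Treat each layer as a resistance in series:
  R_gypsum board = L/(kA) = 0.209/(0.156·20.7) = 0.06472 K/W
  R_concrete = L/(kA) = 0.191/(1.22·20.7) = 0.007563 K/W
ΣR = 0.06472 + 0.007563 = 0.07228 K/W
Q = ΔT/ΣR = (23.7 °C − -2.67 °C)/0.07228 = 365 W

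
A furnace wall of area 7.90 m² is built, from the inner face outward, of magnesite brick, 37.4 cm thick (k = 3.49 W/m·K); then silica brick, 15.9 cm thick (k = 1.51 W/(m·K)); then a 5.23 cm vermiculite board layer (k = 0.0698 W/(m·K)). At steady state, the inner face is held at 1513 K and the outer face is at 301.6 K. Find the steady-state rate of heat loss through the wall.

Treat each layer as a resistance in series:
  R_magnesite brick = L/(kA) = 0.374/(3.49·7.90) = 0.01356 K/W
  R_silica brick = L/(kA) = 0.159/(1.51·7.90) = 0.01333 K/W
  R_vermiculite board = L/(kA) = 0.0523/(0.0698·7.90) = 0.09485 K/W
ΣR = 0.01356 + 0.01333 + 0.09485 = 0.1217 K/W
Q = ΔT/ΣR = (1513 K − 301.6 K)/0.1217 = 9950 W

Q = 9.95 kW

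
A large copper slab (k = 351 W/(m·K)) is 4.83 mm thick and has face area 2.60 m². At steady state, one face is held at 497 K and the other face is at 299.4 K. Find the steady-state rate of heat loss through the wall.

Q = kA·ΔT/L = 351 × 2.60 × |497 K − 299.4 K| / 0.00483 = 3.73×10^7 W

Q = 3.73×10^7 W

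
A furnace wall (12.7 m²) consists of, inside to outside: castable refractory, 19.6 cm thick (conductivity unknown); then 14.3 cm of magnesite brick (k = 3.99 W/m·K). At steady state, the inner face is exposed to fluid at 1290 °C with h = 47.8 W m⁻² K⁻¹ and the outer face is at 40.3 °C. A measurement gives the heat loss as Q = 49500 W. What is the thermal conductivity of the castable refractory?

ΣR = ΔT/Q = |1290 − 40.3|/49500 = 0.02525 K/W
Known resistances:
  R_conv,in = 1/(hA) = 1/(47.8·12.7) = 0.001647 K/W
  R_magnesite brick = L/(kA) = 0.143/(3.99·12.7) = 0.002822 K/W
R_castable refractory = ΣR − ΣR_known = 0.02525 − 0.004469 = 0.02078 K/W
L/(kA) = 0.02078 ⇒ k = 0.196/(0.02078·12.7) = 0.743 W/m·K

k = 0.743 W/m·K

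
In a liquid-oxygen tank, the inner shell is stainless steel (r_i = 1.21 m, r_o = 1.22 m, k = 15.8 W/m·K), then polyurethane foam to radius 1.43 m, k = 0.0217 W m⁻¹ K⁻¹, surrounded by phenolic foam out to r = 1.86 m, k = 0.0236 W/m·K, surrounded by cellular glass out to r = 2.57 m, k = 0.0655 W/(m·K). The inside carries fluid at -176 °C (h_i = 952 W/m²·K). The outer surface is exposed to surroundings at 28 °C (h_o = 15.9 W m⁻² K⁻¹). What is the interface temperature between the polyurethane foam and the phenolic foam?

Resistance network (inner→outer):
  R_conv,in = 1/(4πr²h) = 1/(4π·1.21²·952) = 5.709×10^-5 K/W
  R_stainless steel = (1/1.21 − 1/1.22)/(4πk) = 0.006774/(4π·15.8) = 3.412×10^-5 K/W
  R_polyurethane foam = (1/1.22 − 1/1.43)/(4πk) = 0.1204/(4π·0.0217) = 0.4414 K/W
  R_phenolic foam = (1/1.43 − 1/1.86)/(4πk) = 0.1617/(4π·0.0236) = 0.5451 K/W
  R_cellular glass = (1/1.86 − 1/2.57)/(4πk) = 0.1485/(4π·0.0655) = 0.1805 K/W
  R_conv,out = 1/(4πr²h) = 1/(4π·2.57²·15.9) = 7.578×10^-4 K/W
ΣR = 5.709×10^-5 + 3.412×10^-5 + 0.4414 + 0.5451 + 0.1805 + 7.578×10^-4 = 1.168 K/W
Q = ΔT/ΣR = (-176 °C − 28 °C)/1.168 = -174.7 W
From the inner boundary to the polyurethane foam/phenolic foam interface, ΣR_partial = 0.4415 K/W.
T_interface = T_in − Q·ΣR_partial = -176 °C − (-174.7)(0.4415) = -98.9 °C

T = -98.9 °C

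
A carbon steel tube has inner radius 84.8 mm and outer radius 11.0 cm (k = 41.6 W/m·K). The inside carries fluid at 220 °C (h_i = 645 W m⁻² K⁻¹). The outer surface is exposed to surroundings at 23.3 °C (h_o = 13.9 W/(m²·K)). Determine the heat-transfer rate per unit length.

Q' = 1820 W/m

Treat each layer as a resistance in series:
  R'_conv,in = 1/(2πr h) = 1/(2π·0.0848·645) = 0.002910 m·K/W
  R'_carbon steel = ln(0.110/0.0848)/(2πk) = 0.2602/(2π·41.6) = 9.954×10^-4 m·K/W
  R'_conv,out = 1/(2πr h) = 1/(2π·0.110·13.9) = 0.1041 m·K/W
ΣR = 0.002910 + 9.954×10^-4 + 0.1041 = 0.1080 m·K/W
Q' = ΔT/ΣR = (220 °C − 23.3 °C)/0.1080 = 1820 W/m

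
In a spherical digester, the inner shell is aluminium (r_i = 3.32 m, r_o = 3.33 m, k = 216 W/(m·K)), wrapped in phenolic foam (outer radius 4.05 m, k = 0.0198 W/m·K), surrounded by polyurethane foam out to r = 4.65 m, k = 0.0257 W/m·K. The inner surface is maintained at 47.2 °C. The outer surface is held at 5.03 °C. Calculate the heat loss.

Q = 135 W

Treat each layer as a resistance in series:
  R_aluminium = (1/3.32 − 1/3.33)/(4πk) = 9.045×10^-4/(4π·216) = 3.332×10^-7 K/W
  R_phenolic foam = (1/3.33 − 1/4.05)/(4πk) = 0.05339/(4π·0.0198) = 0.2146 K/W
  R_polyurethane foam = (1/4.05 − 1/4.65)/(4πk) = 0.03186/(4π·0.0257) = 0.09865 K/W
ΣR = 3.332×10^-7 + 0.2146 + 0.09865 = 0.3133 K/W
Q = ΔT/ΣR = (47.2 °C − 5.03 °C)/0.3133 = 135 W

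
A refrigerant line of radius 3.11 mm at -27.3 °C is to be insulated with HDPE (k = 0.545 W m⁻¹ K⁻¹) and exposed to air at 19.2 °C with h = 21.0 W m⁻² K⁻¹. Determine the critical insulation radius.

For a cylinder, r_cr = k_ins/h = 0.545/21.0 = 0.0260 m = 2.60 cm

r_cr = 2.60 cm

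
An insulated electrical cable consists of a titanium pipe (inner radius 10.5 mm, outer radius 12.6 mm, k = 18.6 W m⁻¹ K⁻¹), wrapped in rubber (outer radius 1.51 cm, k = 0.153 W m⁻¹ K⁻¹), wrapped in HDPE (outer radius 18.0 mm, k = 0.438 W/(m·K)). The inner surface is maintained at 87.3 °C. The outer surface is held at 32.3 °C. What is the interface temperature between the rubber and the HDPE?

T = 46.1 °C

Treat each layer as a resistance in series:
  R'_titanium = ln(0.0126/0.0105)/(2πk) = 0.1823/(2π·18.6) = 0.001560 m·K/W
  R'_rubber = ln(0.0151/0.0126)/(2πk) = 0.1810/(2π·0.153) = 0.1883 m·K/W
  R'_HDPE = ln(0.0180/0.0151)/(2πk) = 0.1757/(2π·0.438) = 0.06384 m·K/W
ΣR = 0.001560 + 0.1883 + 0.06384 = 0.2537 m·K/W
Q' = ΔT/ΣR = (87.3 °C − 32.3 °C)/0.2537 = 216.8 W/m
From the inner boundary to the rubber/HDPE interface, ΣR_partial = 0.1899 m·K/W.
T_interface = T_in − Q'·ΣR_partial = 87.3 °C − (216.8)(0.1899) = 46.1 °C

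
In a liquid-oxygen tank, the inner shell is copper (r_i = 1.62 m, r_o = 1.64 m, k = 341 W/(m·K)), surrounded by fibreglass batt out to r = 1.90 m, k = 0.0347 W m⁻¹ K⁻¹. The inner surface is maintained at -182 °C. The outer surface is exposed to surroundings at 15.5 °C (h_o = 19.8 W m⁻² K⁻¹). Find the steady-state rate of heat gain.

Series thermal resistances, inner to outer:
  R_copper = (1/1.62 − 1/1.64)/(4πk) = 0.007528/(4π·341) = 1.757×10^-6 K/W
  R_fibreglass batt = (1/1.64 − 1/1.90)/(4πk) = 0.08344/(4π·0.0347) = 0.1914 K/W
  R_conv,out = 1/(4πr²h) = 1/(4π·1.90²·19.8) = 0.001113 K/W
ΣR = 1.757×10^-6 + 0.1914 + 0.001113 = 0.1925 K/W
Q = ΔT/ΣR = (-182 °C − 15.5 °C)/0.1925 = -1030 W
(Negative Q ⇒ heat flows inward; heat gain = 1030 W.)

Q = 1030 W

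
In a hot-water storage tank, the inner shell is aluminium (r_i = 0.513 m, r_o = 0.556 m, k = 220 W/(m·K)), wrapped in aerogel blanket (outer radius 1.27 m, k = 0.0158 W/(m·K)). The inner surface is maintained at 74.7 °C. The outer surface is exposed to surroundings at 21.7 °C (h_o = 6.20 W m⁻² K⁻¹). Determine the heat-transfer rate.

Q = 10.4 W

Series thermal resistances, inner to outer:
  R_aluminium = (1/0.513 − 1/0.556)/(4πk) = 0.1508/(4π·220) = 5.453×10^-5 K/W
  R_aerogel blanket = (1/0.556 − 1/1.27)/(4πk) = 1.011/(4π·0.0158) = 5.093 K/W
  R_conv,out = 1/(4πr²h) = 1/(4π·1.27²·6.20) = 0.007958 K/W
ΣR = 5.453×10^-5 + 5.093 + 0.007958 = 5.101 K/W
Q = ΔT/ΣR = (74.7 °C − 21.7 °C)/5.101 = 10.4 W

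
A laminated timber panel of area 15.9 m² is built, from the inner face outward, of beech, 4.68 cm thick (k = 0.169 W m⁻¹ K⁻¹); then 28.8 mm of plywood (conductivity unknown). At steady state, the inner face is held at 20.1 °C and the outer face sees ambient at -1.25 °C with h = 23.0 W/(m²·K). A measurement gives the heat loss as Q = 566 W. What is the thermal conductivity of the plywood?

k = 0.103 W/m·K

ΣR = ΔT/Q = |20.1 − -1.25|/566 = 0.03772 K/W
Known resistances:
  R_beech = L/(kA) = 0.0468/(0.169·15.9) = 0.01742 K/W
  R_conv,out = 1/(hA) = 1/(23.0·15.9) = 0.002734 K/W
R_plywood = ΣR − ΣR_known = 0.03772 − 0.02015 = 0.01757 K/W
L/(kA) = 0.01757 ⇒ k = 0.0288/(0.01757·15.9) = 0.103 W/m·K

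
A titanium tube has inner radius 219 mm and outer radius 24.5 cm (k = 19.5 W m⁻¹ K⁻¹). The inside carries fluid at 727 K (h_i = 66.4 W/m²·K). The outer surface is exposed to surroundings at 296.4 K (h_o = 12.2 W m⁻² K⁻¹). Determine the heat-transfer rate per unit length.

Q' = 6.61 kW/m

Treat each layer as a resistance in series:
  R'_conv,in = 1/(2πr h) = 1/(2π·0.219·66.4) = 0.01094 m·K/W
  R'_titanium = ln(0.245/0.219)/(2πk) = 0.1122/(2π·19.5) = 9.156×10^-4 m·K/W
  R'_conv,out = 1/(2πr h) = 1/(2π·0.245·12.2) = 0.05325 m·K/W
ΣR = 0.01094 + 9.156×10^-4 + 0.05325 = 0.06511 m·K/W
Q' = ΔT/ΣR = (727 K − 296.4 K)/0.06511 = 6610 W/m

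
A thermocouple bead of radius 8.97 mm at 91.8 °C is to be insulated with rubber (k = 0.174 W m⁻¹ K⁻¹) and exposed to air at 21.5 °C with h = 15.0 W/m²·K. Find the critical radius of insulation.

For a sphere, r_cr = 2k_ins/h = 2·0.174/15.0 = 0.0232 m = 2.32 cm

r_cr = 2.32 cm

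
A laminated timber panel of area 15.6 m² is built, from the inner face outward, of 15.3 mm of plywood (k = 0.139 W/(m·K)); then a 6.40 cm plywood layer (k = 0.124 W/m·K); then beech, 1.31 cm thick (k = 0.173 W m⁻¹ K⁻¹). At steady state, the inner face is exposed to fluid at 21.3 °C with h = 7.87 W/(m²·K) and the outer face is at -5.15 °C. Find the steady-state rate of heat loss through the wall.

Q = 498 W

Series thermal resistances, inner to outer:
  R_conv,in = 1/(hA) = 1/(7.87·15.6) = 0.008145 K/W
  R_plywood = L/(kA) = 0.0153/(0.139·15.6) = 0.007056 K/W
  R_plywood = L/(kA) = 0.0640/(0.124·15.6) = 0.03309 K/W
  R_beech = L/(kA) = 0.0131/(0.173·15.6) = 0.004854 K/W
ΣR = 0.008145 + 0.007056 + 0.03309 + 0.004854 = 0.05314 K/W
Q = ΔT/ΣR = (21.3 °C − -5.15 °C)/0.05314 = 498 W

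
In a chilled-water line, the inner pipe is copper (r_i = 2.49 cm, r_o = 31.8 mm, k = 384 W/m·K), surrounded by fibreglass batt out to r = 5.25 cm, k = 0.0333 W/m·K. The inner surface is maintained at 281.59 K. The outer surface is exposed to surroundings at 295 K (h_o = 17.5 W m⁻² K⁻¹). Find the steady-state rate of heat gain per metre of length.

Series thermal resistances, inner to outer:
  R'_copper = ln(0.0318/0.0249)/(2πk) = 0.2446/(2π·384) = 1.014×10^-4 m·K/W
  R'_fibreglass batt = ln(0.0525/0.0318)/(2πk) = 0.5013/(2π·0.0333) = 2.396 m·K/W
  R'_conv,out = 1/(2πr h) = 1/(2π·0.0525·17.5) = 0.1732 m·K/W
ΣR = 1.014×10^-4 + 2.396 + 0.1732 = 2.569 m·K/W
Q' = ΔT/ΣR = (281.59 K − 295 K)/2.569 = -5.22 W/m
(Negative Q' ⇒ heat flows inward; heat gain = 5.22 W/m.)

Q' = 5.22 W/m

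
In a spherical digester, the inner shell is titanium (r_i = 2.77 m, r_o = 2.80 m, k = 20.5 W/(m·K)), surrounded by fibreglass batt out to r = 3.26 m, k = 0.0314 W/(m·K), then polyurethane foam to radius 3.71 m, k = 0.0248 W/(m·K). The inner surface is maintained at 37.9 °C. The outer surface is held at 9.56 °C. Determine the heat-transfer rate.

Resistance network (inner→outer):
  R_titanium = (1/2.77 − 1/2.80)/(4πk) = 0.003868/(4π·20.5) = 1.501×10^-5 K/W
  R_fibreglass batt = (1/2.80 − 1/3.26)/(4πk) = 0.05039/(4π·0.0314) = 0.1277 K/W
  R_polyurethane foam = (1/3.26 − 1/3.71)/(4πk) = 0.03721/(4π·0.0248) = 0.1194 K/W
ΣR = 1.501×10^-5 + 0.1277 + 0.1194 = 0.2471 K/W
Q = ΔT/ΣR = (37.9 °C − 9.56 °C)/0.2471 = 115 W

Q = 115 W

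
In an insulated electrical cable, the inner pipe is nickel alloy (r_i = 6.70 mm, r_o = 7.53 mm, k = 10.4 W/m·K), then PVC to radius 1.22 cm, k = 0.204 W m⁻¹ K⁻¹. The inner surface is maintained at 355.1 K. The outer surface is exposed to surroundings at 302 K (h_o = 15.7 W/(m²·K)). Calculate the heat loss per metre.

Q' = 43.9 W/m

Treat each layer as a resistance in series:
  R'_nickel alloy = ln(0.00753/0.00670)/(2πk) = 0.1168/(2π·10.4) = 0.001787 m·K/W
  R'_PVC = ln(0.0122/0.00753)/(2πk) = 0.4825/(2π·0.204) = 0.3765 m·K/W
  R'_conv,out = 1/(2πr h) = 1/(2π·0.0122·15.7) = 0.8309 m·K/W
ΣR = 0.001787 + 0.3765 + 0.8309 = 1.209 m·K/W
Q' = ΔT/ΣR = (355.1 K − 302 K)/1.209 = 43.9 W/m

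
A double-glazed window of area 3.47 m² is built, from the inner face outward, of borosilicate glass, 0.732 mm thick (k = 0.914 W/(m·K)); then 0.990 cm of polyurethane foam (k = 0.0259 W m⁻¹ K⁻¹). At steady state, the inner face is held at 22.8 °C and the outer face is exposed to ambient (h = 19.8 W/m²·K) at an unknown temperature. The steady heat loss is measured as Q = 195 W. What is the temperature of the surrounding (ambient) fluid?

T_out = -1.56 °C

Sum the resistances:
  R_borosilicate glass = L/(kA) = 7.32×10^-4/(0.914·3.47) = 2.308×10^-4 K/W
  R_polyurethane foam = L/(kA) = 0.00990/(0.0259·3.47) = 0.1102 K/W
  R_conv,out = 1/(hA) = 1/(19.8·3.47) = 0.01455 K/W
ΣR = 0.1249 K/W
ΔT = Q·ΣR = 195 × 0.1249 = 24.36 K
Heat flows outward, so T_out = T_in − ΔT = 22.8 − 24.36 = -1.56 °C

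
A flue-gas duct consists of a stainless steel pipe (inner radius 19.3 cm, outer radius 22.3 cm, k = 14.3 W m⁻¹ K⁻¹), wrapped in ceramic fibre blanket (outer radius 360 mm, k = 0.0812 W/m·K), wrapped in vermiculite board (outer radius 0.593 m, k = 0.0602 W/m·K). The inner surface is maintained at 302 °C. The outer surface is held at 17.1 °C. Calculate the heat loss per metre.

Resistance network (inner→outer):
  R'_stainless steel = ln(0.223/0.193)/(2πk) = 0.1445/(2π·14.3) = 0.001608 m·K/W
  R'_ceramic fibre blanket = ln(0.360/0.223)/(2πk) = 0.4789/(2π·0.0812) = 0.9387 m·K/W
  R'_vermiculite board = ln(0.593/0.360)/(2πk) = 0.4991/(2π·0.0602) = 1.319 m·K/W
ΣR = 0.001608 + 0.9387 + 1.319 = 2.259 m·K/W
Q' = ΔT/ΣR = (302 °C − 17.1 °C)/2.259 = 126 W/m

Q' = 126 W/m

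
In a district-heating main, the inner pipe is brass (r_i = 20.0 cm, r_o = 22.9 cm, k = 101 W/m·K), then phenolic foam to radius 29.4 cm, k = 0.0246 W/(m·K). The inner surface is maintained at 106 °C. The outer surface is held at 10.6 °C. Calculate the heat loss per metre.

Treat each layer as a resistance in series:
  R'_brass = ln(0.229/0.200)/(2πk) = 0.1354/(2π·101) = 2.134×10^-4 m·K/W
  R'_phenolic foam = ln(0.294/0.229)/(2πk) = 0.2499/(2π·0.0246) = 1.617 m·K/W
ΣR = 2.134×10^-4 + 1.617 = 1.617 m·K/W
Q' = ΔT/ΣR = (106 °C − 10.6 °C)/1.617 = 59.0 W/m

Q' = 59.0 W/m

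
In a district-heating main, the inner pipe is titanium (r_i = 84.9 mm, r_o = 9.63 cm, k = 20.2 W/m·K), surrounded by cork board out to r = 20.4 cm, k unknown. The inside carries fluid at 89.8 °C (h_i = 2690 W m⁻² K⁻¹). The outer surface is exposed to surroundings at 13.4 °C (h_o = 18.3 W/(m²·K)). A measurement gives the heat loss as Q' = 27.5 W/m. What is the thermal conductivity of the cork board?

k = 0.0437 W/m·K

ΣR = ΔT/Q' = |89.8 − 13.4|/27.5 = 2.778 m·K/W
Known resistances:
  R'_conv,in = 1/(2πr h) = 1/(2π·0.0849·2690) = 6.969×10^-4 m·K/W
  R'_titanium = ln(0.0963/0.0849)/(2πk) = 0.1260/(2π·20.2) = 9.927×10^-4 m·K/W
  R'_conv,out = 1/(2πr h) = 1/(2π·0.204·18.3) = 0.04263 m·K/W
R_cork board = ΣR − ΣR_known = 2.778 − 0.04432 = 2.734 m·K/W
ln(r₂/r₁)/(2πk) = 2.734 ⇒ k = 0.7507/(2π·2.734) = 0.0437 W/m·K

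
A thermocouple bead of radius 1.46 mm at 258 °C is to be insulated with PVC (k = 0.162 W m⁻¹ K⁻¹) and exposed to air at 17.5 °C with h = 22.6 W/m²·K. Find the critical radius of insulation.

r_cr = 1.43 cm

For a sphere, r_cr = 2k_ins/h = 2·0.162/22.6 = 0.0143 m = 1.43 cm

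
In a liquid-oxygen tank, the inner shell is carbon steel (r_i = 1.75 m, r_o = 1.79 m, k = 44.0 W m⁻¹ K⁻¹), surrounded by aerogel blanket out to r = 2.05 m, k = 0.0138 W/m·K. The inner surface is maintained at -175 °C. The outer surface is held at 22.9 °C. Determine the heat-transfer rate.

Treat each layer as a resistance in series:
  R_carbon steel = (1/1.75 − 1/1.79)/(4πk) = 0.01277/(4π·44.0) = 2.309×10^-5 K/W
  R_aerogel blanket = (1/1.79 − 1/2.05)/(4πk) = 0.07085/(4π·0.0138) = 0.4086 K/W
ΣR = 2.309×10^-5 + 0.4086 = 0.4086 K/W
Q = ΔT/ΣR = (-175 °C − 22.9 °C)/0.4086 = -484 W
(Negative Q ⇒ heat flows inward; heat gain = 484 W.)

Q = 484 W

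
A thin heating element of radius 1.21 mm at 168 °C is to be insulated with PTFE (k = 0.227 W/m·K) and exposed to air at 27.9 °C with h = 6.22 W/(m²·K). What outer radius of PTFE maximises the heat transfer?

For a cylinder, r_cr = k_ins/h = 0.227/6.22 = 0.0365 m = 3.65 cm

r_cr = 3.65 cm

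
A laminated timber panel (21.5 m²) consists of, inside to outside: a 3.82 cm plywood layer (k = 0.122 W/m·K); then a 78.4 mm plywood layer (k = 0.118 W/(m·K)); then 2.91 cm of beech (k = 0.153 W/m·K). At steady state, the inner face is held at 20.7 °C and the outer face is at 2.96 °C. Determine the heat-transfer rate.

Q = 327 W

Series thermal resistances, inner to outer:
  R_plywood = L/(kA) = 0.0382/(0.122·21.5) = 0.01456 K/W
  R_plywood = L/(kA) = 0.0784/(0.118·21.5) = 0.03090 K/W
  R_beech = L/(kA) = 0.0291/(0.153·21.5) = 0.008846 K/W
ΣR = 0.01456 + 0.03090 + 0.008846 = 0.05431 K/W
Q = ΔT/ΣR = (20.7 °C − 2.96 °C)/0.05431 = 327 W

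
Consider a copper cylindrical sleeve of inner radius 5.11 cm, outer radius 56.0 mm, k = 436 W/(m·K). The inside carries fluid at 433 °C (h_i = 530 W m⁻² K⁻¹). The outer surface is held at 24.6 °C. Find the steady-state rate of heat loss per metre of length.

Q' = 69100 W/m

Resistance network (inner→outer):
  R'_conv,in = 1/(2πr h) = 1/(2π·0.0511·530) = 0.005877 m·K/W
  R'_copper = ln(0.0560/0.0511)/(2πk) = 0.09157/(2π·436) = 3.343×10^-5 m·K/W
ΣR = 0.005877 + 3.343×10^-5 = 0.005910 m·K/W
Q' = ΔT/ΣR = (433 °C − 24.6 °C)/0.005910 = 69100 W/m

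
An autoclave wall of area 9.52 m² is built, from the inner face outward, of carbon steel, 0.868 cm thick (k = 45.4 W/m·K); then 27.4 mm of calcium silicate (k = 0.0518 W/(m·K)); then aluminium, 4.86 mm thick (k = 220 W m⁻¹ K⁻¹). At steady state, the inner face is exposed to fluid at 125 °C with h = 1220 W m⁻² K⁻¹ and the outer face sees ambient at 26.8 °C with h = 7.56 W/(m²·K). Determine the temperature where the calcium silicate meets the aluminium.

T = 46.4 °C

Resistance network (inner→outer):
  R_conv,in = 1/(hA) = 1/(1220·9.52) = 8.610×10^-5 K/W
  R_carbon steel = L/(kA) = 0.00868/(45.4·9.52) = 2.008×10^-5 K/W
  R_calcium silicate = L/(kA) = 0.0274/(0.0518·9.52) = 0.05556 K/W
  R_aluminium = L/(kA) = 0.00486/(220·9.52) = 2.320×10^-6 K/W
  R_conv,out = 1/(hA) = 1/(7.56·9.52) = 0.01389 K/W
ΣR = 8.610×10^-5 + 2.008×10^-5 + 0.05556 + 2.320×10^-6 + 0.01389 = 0.06956 K/W
Q = ΔT/ΣR = (125 °C − 26.8 °C)/0.06956 = 1412 W
From the inner boundary to the calcium silicate/aluminium interface, ΣR_partial = 0.05567 K/W.
T_interface = T_in − Q·ΣR_partial = 125 °C − (1412)(0.05567) = 46.4 °C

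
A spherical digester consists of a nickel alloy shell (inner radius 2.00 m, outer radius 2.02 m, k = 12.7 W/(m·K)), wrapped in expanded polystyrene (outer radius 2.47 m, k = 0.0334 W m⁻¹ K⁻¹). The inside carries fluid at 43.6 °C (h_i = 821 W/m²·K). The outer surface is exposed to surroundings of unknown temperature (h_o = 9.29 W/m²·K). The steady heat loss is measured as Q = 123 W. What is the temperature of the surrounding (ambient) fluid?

T_out = 17.0 °C

Series resistances:
  R_conv,in = 1/(4πr²h) = 1/(4π·2.00²·821) = 2.423×10^-5 K/W
  R_nickel alloy = (1/2.00 − 1/2.02)/(4πk) = 0.004950/(4π·12.7) = 3.102×10^-5 K/W
  R_expanded polystyrene = (1/2.02 − 1/2.47)/(4πk) = 0.09019/(4π·0.0334) = 0.2149 K/W
  R_conv,out = 1/(4πr²h) = 1/(4π·2.47²·9.29) = 0.001404 K/W
ΣR = 0.2163 K/W
ΔT = Q·ΣR = 123 × 0.2163 = 26.60 K
Heat flows outward, so T_out = T_in − ΔT = 43.6 − 26.60 = 17.0 °C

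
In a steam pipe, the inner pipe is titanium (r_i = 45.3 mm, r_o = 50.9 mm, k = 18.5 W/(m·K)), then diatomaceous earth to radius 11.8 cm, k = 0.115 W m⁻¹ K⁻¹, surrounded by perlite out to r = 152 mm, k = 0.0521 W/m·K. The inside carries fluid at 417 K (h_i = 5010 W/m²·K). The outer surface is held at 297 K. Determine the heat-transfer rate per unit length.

Q' = 61.9 W/m

Resistance network (inner→outer):
  R'_conv,in = 1/(2πr h) = 1/(2π·0.0453·5010) = 7.013×10^-4 m·K/W
  R'_titanium = ln(0.0509/0.0453)/(2πk) = 0.1166/(2π·18.5) = 0.001003 m·K/W
  R'_diatomaceous earth = ln(0.118/0.0509)/(2πk) = 0.8408/(2π·0.115) = 1.164 m·K/W
  R'_perlite = ln(0.152/0.118)/(2πk) = 0.2532/(2π·0.0521) = 0.7735 m·K/W
ΣR = 7.013×10^-4 + 0.001003 + 1.164 + 0.7735 = 1.939 m·K/W
Q' = ΔT/ΣR = (417 K − 297 K)/1.939 = 61.9 W/m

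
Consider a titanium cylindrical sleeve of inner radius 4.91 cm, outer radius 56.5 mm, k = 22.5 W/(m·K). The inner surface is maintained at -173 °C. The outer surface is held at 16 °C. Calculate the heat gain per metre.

Q' = 190 kW/m

Q' = 2πk·ΔT/ln(r₂/r₁) = 2π × 22.5 × 189 / ln(0.0565/0.0491) = 1.90×10^5 W/m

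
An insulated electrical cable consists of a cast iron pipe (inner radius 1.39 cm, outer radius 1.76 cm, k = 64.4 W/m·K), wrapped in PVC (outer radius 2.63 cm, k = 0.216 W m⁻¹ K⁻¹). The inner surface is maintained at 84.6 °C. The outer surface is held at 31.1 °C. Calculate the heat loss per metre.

Q' = 180 W/m

Treat each layer as a resistance in series:
  R'_cast iron = ln(0.0176/0.0139)/(2πk) = 0.2360/(2π·64.4) = 5.833×10^-4 m·K/W
  R'_PVC = ln(0.0263/0.0176)/(2πk) = 0.4017/(2π·0.216) = 0.2960 m·K/W
ΣR = 5.833×10^-4 + 0.2960 = 0.2966 m·K/W
Q' = ΔT/ΣR = (84.6 °C − 31.1 °C)/0.2966 = 180 W/m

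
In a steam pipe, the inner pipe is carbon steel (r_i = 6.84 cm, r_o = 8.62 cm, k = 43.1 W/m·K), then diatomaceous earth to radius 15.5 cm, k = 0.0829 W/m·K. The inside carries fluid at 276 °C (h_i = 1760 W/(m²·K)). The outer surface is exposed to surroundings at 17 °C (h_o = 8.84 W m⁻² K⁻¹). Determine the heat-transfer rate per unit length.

Q' = 208 W/m

Series thermal resistances, inner to outer:
  R'_conv,in = 1/(2πr h) = 1/(2π·0.0684·1760) = 0.001322 m·K/W
  R'_carbon steel = ln(0.0862/0.0684)/(2πk) = 0.2313/(2π·43.1) = 8.541×10^-4 m·K/W
  R'_diatomaceous earth = ln(0.155/0.0862)/(2πk) = 0.5868/(2π·0.0829) = 1.126 m·K/W
  R'_conv,out = 1/(2πr h) = 1/(2π·0.155·8.84) = 0.1162 m·K/W
ΣR = 0.001322 + 8.541×10^-4 + 1.126 + 0.1162 = 1.244 m·K/W
Q' = ΔT/ΣR = (276 °C − 17 °C)/1.244 = 208 W/m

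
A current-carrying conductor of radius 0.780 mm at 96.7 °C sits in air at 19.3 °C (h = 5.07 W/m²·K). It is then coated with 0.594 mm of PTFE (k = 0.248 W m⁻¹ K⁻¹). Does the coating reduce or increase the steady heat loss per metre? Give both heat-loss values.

Critical radius for a cylinder: r_cr = k/h = 0.0489 m = 4.89 cm.
Outer radius after coating: r₂ = 7.80×10^-4 + 5.94×10^-4 = 0.001374 m.
Since r₁ < r_cr and r₂ ≤ r_cr, the coating moves toward the maximum at r_cr — heat loss rises.
Bare: R = 1/(2πr₁h) = 40.25 m·K/W; Q = 77.4/40.25 = 1.92 W/m.
Coated: R = R_cond + R_conv = 23.21 m·K/W; Q = 77.4/23.21 = 3.33 W/m.

increases: 1.92 → 3.33 W/m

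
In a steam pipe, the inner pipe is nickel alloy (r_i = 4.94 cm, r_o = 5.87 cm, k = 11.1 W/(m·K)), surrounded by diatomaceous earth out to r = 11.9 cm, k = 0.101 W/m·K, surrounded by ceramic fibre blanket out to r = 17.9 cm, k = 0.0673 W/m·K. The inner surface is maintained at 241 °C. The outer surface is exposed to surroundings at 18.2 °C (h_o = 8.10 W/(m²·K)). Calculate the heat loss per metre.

Series thermal resistances, inner to outer:
  R'_nickel alloy = ln(0.0587/0.0494)/(2πk) = 0.1725/(2π·11.1) = 0.002473 m·K/W
  R'_diatomaceous earth = ln(0.119/0.0587)/(2πk) = 0.7067/(2π·0.101) = 1.114 m·K/W
  R'_ceramic fibre blanket = ln(0.179/0.119)/(2πk) = 0.4083/(2π·0.0673) = 0.9655 m·K/W
  R'_conv,out = 1/(2πr h) = 1/(2π·0.179·8.10) = 0.1098 m·K/W
ΣR = 0.002473 + 1.114 + 0.9655 + 0.1098 = 2.192 m·K/W
Q' = ΔT/ΣR = (241 °C − 18.2 °C)/2.192 = 102 W/m

Q' = 102 W/m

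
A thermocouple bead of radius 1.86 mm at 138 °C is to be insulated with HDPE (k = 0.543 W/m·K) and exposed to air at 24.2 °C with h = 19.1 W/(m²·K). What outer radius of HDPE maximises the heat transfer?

r_cr = 5.69 cm

For a sphere, r_cr = 2k_ins/h = 2·0.543/19.1 = 0.0569 m = 5.69 cm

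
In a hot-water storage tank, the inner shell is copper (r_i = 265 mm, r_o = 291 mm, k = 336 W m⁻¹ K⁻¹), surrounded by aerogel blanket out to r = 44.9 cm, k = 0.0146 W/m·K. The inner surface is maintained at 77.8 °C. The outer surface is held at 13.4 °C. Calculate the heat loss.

Q = 9.77 W

Series thermal resistances, inner to outer:
  R_copper = (1/0.265 − 1/0.291)/(4πk) = 0.3372/(4π·336) = 7.985×10^-5 K/W
  R_aerogel blanket = (1/0.291 − 1/0.449)/(4πk) = 1.209/(4π·0.0146) = 6.591 K/W
ΣR = 7.985×10^-5 + 6.591 = 6.591 K/W
Q = ΔT/ΣR = (77.8 °C − 13.4 °C)/6.591 = 9.77 W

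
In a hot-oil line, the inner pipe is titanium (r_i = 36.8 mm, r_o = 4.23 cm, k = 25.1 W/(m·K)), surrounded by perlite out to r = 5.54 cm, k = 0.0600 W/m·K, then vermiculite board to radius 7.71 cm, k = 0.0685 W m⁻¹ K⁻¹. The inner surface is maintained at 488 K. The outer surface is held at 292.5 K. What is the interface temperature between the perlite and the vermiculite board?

T = 394 K

Series thermal resistances, inner to outer:
  R'_titanium = ln(0.0423/0.0368)/(2πk) = 0.1393/(2π·25.1) = 8.832×10^-4 m·K/W
  R'_perlite = ln(0.0554/0.0423)/(2πk) = 0.2698/(2π·0.0600) = 0.7156 m·K/W
  R'_vermiculite board = ln(0.0771/0.0554)/(2πk) = 0.3305/(2π·0.0685) = 0.7679 m·K/W
ΣR = 8.832×10^-4 + 0.7156 + 0.7679 = 1.484 m·K/W
Q' = ΔT/ΣR = (488 K − 292.5 K)/1.484 = 131.7 W/m
From the inner boundary to the perlite/vermiculite board interface, ΣR_partial = 0.7165 m·K/W.
T_interface = T_in − Q'·ΣR_partial = 488 K − (131.7)(0.7165) = 394 K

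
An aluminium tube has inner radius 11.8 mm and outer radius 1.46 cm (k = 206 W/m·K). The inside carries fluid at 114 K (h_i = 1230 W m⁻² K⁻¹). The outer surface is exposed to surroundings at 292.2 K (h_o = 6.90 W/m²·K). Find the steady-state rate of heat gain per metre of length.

Q' = 112 W/m

Resistance network (inner→outer):
  R'_conv,in = 1/(2πr h) = 1/(2π·0.0118·1230) = 0.01097 m·K/W
  R'_aluminium = ln(0.0146/0.0118)/(2πk) = 0.2129/(2π·206) = 1.645×10^-4 m·K/W
  R'_conv,out = 1/(2πr h) = 1/(2π·0.0146·6.90) = 1.580 m·K/W
ΣR = 0.01097 + 1.645×10^-4 + 1.580 = 1.591 m·K/W
Q' = ΔT/ΣR = (114 K − 292.2 K)/1.591 = -112 W/m
(Negative Q' ⇒ heat flows inward; heat gain = 112 W/m.)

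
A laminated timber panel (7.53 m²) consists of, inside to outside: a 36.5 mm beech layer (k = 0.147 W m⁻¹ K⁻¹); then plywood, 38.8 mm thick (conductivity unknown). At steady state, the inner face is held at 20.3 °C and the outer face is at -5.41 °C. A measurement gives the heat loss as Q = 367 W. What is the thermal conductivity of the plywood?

k = 0.139 W/m·K

ΣR = ΔT/Q = |20.3 − -5.41|/367 = 0.07005 K/W
Known resistances:
  R_beech = L/(kA) = 0.0365/(0.147·7.53) = 0.03297 K/W
R_plywood = ΣR − ΣR_known = 0.07005 − 0.03297 = 0.03708 K/W
L/(kA) = 0.03708 ⇒ k = 0.0388/(0.03708·7.53) = 0.139 W/m·K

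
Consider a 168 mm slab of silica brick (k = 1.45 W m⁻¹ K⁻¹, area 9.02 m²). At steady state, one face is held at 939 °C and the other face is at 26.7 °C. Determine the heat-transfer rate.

Q = kA·ΔT/L = 1.45 × 9.02 × |939 °C − 26.7 °C| / 0.168 = 71000 W

Q = 71.0 kW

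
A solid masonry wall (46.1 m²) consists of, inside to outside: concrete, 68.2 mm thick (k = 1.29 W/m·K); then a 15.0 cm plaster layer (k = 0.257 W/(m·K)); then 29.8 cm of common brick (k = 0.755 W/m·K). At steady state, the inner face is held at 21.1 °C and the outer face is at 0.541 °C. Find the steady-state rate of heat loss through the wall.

Resistance network (inner→outer):
  R_concrete = L/(kA) = 0.0682/(1.29·46.1) = 0.001147 K/W
  R_plaster = L/(kA) = 0.150/(0.257·46.1) = 0.01266 K/W
  R_common brick = L/(kA) = 0.298/(0.755·46.1) = 0.008562 K/W
ΣR = 0.001147 + 0.01266 + 0.008562 = 0.02237 K/W
Q = ΔT/ΣR = (21.1 °C − 0.541 °C)/0.02237 = 919 W

Q = 919 W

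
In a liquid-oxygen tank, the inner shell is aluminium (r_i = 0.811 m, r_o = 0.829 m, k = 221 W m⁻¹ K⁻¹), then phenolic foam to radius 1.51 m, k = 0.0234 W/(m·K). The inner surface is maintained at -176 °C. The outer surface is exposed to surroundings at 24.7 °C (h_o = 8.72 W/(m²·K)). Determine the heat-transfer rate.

Q = 108 W

Series thermal resistances, inner to outer:
  R_aluminium = (1/0.811 − 1/0.829)/(4πk) = 0.02677/(4π·221) = 9.640×10^-6 K/W
  R_phenolic foam = (1/0.829 − 1/1.51)/(4πk) = 0.5440/(4π·0.0234) = 1.850 K/W
  R_conv,out = 1/(4πr²h) = 1/(4π·1.51²·8.72) = 0.004002 K/W
ΣR = 9.640×10^-6 + 1.850 + 0.004002 = 1.854 K/W
Q = ΔT/ΣR = (-176 °C − 24.7 °C)/1.854 = -108 W
(Negative Q ⇒ heat flows inward; heat gain = 108 W.)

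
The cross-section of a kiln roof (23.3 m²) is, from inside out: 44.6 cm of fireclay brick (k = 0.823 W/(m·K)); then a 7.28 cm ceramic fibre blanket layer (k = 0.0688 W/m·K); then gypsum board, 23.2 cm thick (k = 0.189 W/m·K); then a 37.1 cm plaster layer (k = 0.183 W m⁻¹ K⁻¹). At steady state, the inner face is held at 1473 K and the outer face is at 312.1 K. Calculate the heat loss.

Q = 5.57 kW

Series thermal resistances, inner to outer:
  R_fireclay brick = L/(kA) = 0.446/(0.823·23.3) = 0.02326 K/W
  R_ceramic fibre blanket = L/(kA) = 0.0728/(0.0688·23.3) = 0.04541 K/W
  R_gypsum board = L/(kA) = 0.232/(0.189·23.3) = 0.05268 K/W
  R_plaster = L/(kA) = 0.371/(0.183·23.3) = 0.08701 K/W
ΣR = 0.02326 + 0.04541 + 0.05268 + 0.08701 = 0.2084 K/W
Q = ΔT/ΣR = (1473 K − 312.1 K)/0.2084 = 5570 W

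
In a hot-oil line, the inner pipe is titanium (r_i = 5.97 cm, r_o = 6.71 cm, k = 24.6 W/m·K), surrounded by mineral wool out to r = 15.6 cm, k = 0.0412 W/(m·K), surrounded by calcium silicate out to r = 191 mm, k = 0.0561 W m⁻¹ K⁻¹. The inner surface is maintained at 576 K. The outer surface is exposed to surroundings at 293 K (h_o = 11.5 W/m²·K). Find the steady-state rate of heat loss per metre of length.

Q' = 72.4 W/m

Series thermal resistances, inner to outer:
  R'_titanium = ln(0.0671/0.0597)/(2πk) = 0.1169/(2π·24.6) = 7.560×10^-4 m·K/W
  R'_mineral wool = ln(0.156/0.0671)/(2πk) = 0.8437/(2π·0.0412) = 3.259 m·K/W
  R'_calcium silicate = ln(0.191/0.156)/(2πk) = 0.2024/(2π·0.0561) = 0.5743 m·K/W
  R'_conv,out = 1/(2πr h) = 1/(2π·0.191·11.5) = 0.07246 m·K/W
ΣR = 7.560×10^-4 + 3.259 + 0.5743 + 0.07246 = 3.907 m·K/W
Q' = ΔT/ΣR = (576 K − 293 K)/3.907 = 72.4 W/m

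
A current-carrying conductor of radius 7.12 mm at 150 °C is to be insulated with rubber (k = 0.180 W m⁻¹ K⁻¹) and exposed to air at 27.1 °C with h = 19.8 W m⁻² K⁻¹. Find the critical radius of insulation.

r_cr = 0.909 cm

For a cylinder, r_cr = k_ins/h = 0.180/19.8 = 0.00909 m = 0.909 cm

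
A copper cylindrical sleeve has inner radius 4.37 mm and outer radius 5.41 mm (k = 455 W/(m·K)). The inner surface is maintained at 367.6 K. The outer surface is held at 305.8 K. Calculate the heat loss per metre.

Q' = 2πk·ΔT/ln(r₂/r₁) = 2π × 455 × 61.8 / ln(0.00541/0.00437) = 8.28×10^5 W/m

Q' = 828 kW/m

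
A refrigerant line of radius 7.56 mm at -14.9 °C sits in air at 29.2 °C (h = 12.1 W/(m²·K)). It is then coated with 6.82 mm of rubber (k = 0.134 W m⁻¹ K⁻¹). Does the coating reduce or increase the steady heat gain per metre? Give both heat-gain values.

Critical radius for a cylinder: r_cr = k/h = 0.0111 m = 1.11 cm.
Outer radius after coating: r₂ = 0.00756 + 0.00682 = 0.01438 m.
r₁ < r_cr < r₂: heat gain rises to a maximum at r_cr then falls. Whether the coating helps depends on whether Q(r₂) has dropped back below Q(r₁).
Bare: R = 1/(2πr₁h) = 1.740 m·K/W; Q = 44.1/1.740 = 25.3 W/m.
Coated: R = R_cond + R_conv = 1.678 m·K/W; Q = 44.1/1.678 = 26.3 W/m.

increases: 25.3 → 26.3 W/m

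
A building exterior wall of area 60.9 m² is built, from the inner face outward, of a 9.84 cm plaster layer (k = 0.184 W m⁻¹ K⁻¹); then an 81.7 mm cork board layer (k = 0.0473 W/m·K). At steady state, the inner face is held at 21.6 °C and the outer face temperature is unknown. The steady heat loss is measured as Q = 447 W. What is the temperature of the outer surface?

T_out = 5.00 °C

Sum the resistances:
  R_plaster = L/(kA) = 0.0984/(0.184·60.9) = 0.008781 K/W
  R_cork board = L/(kA) = 0.0817/(0.0473·60.9) = 0.02836 K/W
ΣR = 0.03714 K/W
ΔT = Q·ΣR = 447 × 0.03714 = 16.60 K
Heat flows outward, so T_out = T_in − ΔT = 21.6 − 16.60 = 5.00 °C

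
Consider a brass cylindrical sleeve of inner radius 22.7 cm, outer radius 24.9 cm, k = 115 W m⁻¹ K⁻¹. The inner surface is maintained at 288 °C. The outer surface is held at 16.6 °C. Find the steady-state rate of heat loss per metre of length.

Q' = 2.12×10^6 W/m

Q' = 2πk·ΔT/ln(r₂/r₁) = 2π × 115 × 271.4 / ln(0.249/0.227) = 2.12×10^6 W/m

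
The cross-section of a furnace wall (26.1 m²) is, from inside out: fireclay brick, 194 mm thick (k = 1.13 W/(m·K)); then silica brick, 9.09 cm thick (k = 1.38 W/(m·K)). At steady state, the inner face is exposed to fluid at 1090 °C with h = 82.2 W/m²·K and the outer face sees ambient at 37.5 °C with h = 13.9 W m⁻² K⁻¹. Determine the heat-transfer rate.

Series thermal resistances, inner to outer:
  R_conv,in = 1/(hA) = 1/(82.2·26.1) = 4.661×10^-4 K/W
  R_fireclay brick = L/(kA) = 0.194/(1.13·26.1) = 0.006578 K/W
  R_silica brick = L/(kA) = 0.0909/(1.38·26.1) = 0.002524 K/W
  R_conv,out = 1/(hA) = 1/(13.9·26.1) = 0.002756 K/W
ΣR = 4.661×10^-4 + 0.006578 + 0.002524 + 0.002756 = 0.01232 K/W
Q = ΔT/ΣR = (1090 °C − 37.5 °C)/0.01232 = 85400 W

Q = 85400 W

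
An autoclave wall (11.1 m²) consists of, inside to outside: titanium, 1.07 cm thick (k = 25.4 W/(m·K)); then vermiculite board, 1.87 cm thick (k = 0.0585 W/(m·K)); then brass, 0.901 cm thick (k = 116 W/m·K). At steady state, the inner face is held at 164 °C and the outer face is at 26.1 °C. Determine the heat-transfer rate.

Treat each layer as a resistance in series:
  R_titanium = L/(kA) = 0.0107/(25.4·11.1) = 3.795×10^-5 K/W
  R_vermiculite board = L/(kA) = 0.0187/(0.0585·11.1) = 0.02880 K/W
  R_brass = L/(kA) = 0.00901/(116·11.1) = 6.998×10^-6 K/W
ΣR = 3.795×10^-5 + 0.02880 + 6.998×10^-6 = 0.02884 K/W
Q = ΔT/ΣR = (164 °C − 26.1 °C)/0.02884 = 4780 W

Q = 4.78 kW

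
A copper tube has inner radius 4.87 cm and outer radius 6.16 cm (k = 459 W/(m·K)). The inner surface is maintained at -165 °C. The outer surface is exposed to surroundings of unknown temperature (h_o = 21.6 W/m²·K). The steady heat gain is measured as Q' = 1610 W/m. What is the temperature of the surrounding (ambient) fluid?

T_out = 27.7 °C

Series resistances:
  R'_copper = ln(0.0616/0.0487)/(2πk) = 0.2350/(2π·459) = 8.148×10^-5 m·K/W
  R'_conv,out = 1/(2πr h) = 1/(2π·0.0616·21.6) = 0.1196 m·K/W
ΣR = 0.1197 m·K/W
ΔT = Q'·ΣR = 1610 × 0.1197 = 192.7 K
Heat flows inward, so T_out = T_in + ΔT = -165 + 192.7 = 27.7 °C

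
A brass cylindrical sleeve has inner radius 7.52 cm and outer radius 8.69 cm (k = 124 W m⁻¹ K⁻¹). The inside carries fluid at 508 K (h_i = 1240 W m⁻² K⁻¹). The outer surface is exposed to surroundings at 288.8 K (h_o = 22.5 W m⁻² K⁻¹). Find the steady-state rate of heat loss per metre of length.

Q' = 2630 W/m

Series thermal resistances, inner to outer:
  R'_conv,in = 1/(2πr h) = 1/(2π·0.0752·1240) = 0.001707 m·K/W
  R'_brass = ln(0.0869/0.0752)/(2πk) = 0.1446/(2π·124) = 1.856×10^-4 m·K/W
  R'_conv,out = 1/(2πr h) = 1/(2π·0.0869·22.5) = 0.08140 m·K/W
ΣR = 0.001707 + 1.856×10^-4 + 0.08140 = 0.08329 m·K/W
Q' = ΔT/ΣR = (508 K − 288.8 K)/0.08329 = 2630 W/m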